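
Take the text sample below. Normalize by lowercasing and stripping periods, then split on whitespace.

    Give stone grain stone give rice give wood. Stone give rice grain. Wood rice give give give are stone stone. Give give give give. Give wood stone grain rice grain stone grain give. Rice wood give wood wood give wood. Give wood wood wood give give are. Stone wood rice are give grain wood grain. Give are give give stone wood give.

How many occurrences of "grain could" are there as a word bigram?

0

Scanning the 61 overlapping bigram windows for "grain could":
  (none found)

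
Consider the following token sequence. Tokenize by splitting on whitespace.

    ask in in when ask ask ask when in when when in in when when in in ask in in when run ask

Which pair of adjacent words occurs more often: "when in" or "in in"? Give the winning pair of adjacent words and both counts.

"when in": 3 occurrences
"in in": 4 occurrences

"in in" (4 vs 3)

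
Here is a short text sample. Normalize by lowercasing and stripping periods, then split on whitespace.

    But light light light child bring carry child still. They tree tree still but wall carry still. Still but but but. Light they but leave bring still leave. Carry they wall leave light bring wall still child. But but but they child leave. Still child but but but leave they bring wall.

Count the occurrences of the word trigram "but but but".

3

Scanning the 50 overlapping trigram windows for "but but but":
  position 19–21: but but but
  position 38–40: but but but
  position 46–48: but but but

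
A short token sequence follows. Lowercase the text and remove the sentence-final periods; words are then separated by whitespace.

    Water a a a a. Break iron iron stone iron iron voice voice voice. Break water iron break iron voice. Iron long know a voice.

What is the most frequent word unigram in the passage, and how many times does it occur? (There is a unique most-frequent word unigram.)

Unigram frequencies (highest first):
  iron: 7
  a: 5
  voice: 5
  break: 3
  water: 2
  stone: 1
  … (2 more, each ≤ 1)

"iron", 7 times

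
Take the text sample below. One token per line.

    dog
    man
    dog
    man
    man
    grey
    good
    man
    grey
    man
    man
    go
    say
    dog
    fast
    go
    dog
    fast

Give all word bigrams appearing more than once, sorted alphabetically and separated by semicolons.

Bigram counts meeting the condition (more than once):
  dog fast: 2
  dog man: 2
  man grey: 2
  man man: 2

dog fast; dog man; man grey; man man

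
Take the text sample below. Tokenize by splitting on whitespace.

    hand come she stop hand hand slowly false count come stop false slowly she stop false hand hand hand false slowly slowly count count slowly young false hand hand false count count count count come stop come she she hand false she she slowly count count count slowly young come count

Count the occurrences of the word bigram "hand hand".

4

Scanning the 50 overlapping bigram windows for "hand hand":
  position 5–6: hand hand
  position 17–18: hand hand
  position 18–19: hand hand
  position 28–29: hand hand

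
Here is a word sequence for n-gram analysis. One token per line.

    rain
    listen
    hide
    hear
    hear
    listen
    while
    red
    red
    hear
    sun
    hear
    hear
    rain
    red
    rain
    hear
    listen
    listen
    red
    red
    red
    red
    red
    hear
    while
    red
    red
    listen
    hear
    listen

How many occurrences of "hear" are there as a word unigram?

Scanning the 31 tokens for "hear":
  position 4: hear
  position 5: hear
  position 10: hear
  position 12: hear
  position 13: hear
  position 17: hear
  position 25: hear
  position 30: hear

8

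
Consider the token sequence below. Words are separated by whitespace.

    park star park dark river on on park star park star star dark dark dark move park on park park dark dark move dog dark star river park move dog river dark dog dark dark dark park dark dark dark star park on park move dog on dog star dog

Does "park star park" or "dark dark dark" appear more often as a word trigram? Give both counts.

"park star park": 2 occurrences
"dark dark dark": 3 occurrences

"dark dark dark" (3 vs 2)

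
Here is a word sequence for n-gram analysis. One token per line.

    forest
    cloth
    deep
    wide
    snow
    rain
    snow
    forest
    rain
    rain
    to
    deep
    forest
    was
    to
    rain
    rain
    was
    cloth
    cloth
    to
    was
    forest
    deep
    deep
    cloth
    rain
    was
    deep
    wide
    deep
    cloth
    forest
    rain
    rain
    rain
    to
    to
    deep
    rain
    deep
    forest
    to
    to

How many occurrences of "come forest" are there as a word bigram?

Scanning the 43 overlapping bigram windows for "come forest":
  (none found)

0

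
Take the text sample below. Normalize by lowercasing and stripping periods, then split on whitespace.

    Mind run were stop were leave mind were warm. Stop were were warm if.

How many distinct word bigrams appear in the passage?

14 tokens → 13 bigram windows in total.
Repeated bigrams (each contributes count−1 duplicates):
  stop were: 2
  were warm: 2
2 duplicate windows → 13 − 2 = 11 distinct.

11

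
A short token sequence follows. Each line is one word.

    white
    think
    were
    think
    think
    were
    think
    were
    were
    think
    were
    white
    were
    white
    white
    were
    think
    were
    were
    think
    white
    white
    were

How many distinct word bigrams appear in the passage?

9

23 tokens → 22 bigram windows in total.
Repeated bigrams (each contributes count−1 duplicates):
  think were: 5
  were think: 5
  white were: 3
  were were: 2
  were white: 2
  white white: 2
13 duplicate windows → 22 − 13 = 9 distinct.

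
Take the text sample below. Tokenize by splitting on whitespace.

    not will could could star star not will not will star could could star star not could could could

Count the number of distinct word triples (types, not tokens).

14

19 tokens → 17 trigram windows in total.
Repeated trigrams (each contributes count−1 duplicates):
  could could star: 2
  could star star: 2
  star star not: 2
3 duplicate windows → 17 − 3 = 14 distinct.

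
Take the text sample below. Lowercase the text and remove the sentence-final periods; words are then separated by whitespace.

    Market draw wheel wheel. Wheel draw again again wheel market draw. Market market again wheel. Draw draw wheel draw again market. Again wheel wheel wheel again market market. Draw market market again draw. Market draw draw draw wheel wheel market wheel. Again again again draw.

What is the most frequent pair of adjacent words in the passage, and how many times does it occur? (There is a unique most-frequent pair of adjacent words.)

"wheel wheel", 5 times

Bigram frequencies (highest first):
  wheel wheel: 5
  market draw: 4
  draw wheel: 3
  wheel draw: 3
  again again: 3
  again wheel: 3
  … (10 more, each ≤ 3)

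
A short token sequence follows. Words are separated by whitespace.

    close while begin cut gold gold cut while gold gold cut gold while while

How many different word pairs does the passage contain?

14 tokens → 13 bigram windows in total.
Repeated bigrams (each contributes count−1 duplicates):
  cut gold: 2
  gold cut: 2
  gold gold: 2
3 duplicate windows → 13 − 3 = 10 distinct.

10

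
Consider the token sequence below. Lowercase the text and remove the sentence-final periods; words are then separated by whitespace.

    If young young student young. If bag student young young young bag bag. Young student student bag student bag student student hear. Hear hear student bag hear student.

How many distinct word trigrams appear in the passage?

28 tokens → 26 trigram windows in total.
Repeated trigrams (each contributes count−1 duplicates):
  student bag student: 2
1 duplicate windows → 26 − 1 = 25 distinct.

25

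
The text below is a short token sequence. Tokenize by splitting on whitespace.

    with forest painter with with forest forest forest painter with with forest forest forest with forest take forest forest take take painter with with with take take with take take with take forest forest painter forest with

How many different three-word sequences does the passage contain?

24

37 tokens → 35 trigram windows in total.
Repeated trigrams (each contributes count−1 duplicates):
  painter with with: 3
  forest forest forest: 2
  forest forest painter: 2
  forest painter with: 2
  take forest forest: 2
  take take with: 2
  take with take: 2
  with forest forest: 2
  … (2 more repeated)
11 duplicate windows → 35 − 11 = 24 distinct.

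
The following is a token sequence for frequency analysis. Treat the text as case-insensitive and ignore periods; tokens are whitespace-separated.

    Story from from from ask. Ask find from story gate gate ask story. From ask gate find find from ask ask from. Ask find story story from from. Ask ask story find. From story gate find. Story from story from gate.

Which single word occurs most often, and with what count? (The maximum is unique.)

Unigram frequencies (highest first):
  from: 12
  story: 9
  ask: 9
  find: 6
  gate: 5

"from", 12 times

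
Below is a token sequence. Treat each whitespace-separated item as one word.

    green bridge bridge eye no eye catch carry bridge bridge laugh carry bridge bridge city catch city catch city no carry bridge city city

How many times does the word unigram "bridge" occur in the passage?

Scanning the 24 tokens for "bridge":
  position 2: bridge
  position 3: bridge
  position 9: bridge
  position 10: bridge
  position 13: bridge
  position 14: bridge
  position 22: bridge

7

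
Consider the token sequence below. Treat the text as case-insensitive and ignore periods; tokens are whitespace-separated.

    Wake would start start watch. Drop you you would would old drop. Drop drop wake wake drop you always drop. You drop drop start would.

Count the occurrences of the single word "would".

4

Scanning the 25 tokens for "would":
  position 2: would
  position 9: would
  position 10: would
  position 25: would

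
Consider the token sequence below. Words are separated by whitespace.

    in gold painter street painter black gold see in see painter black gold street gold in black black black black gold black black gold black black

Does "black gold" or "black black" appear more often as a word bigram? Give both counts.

"black gold": 4 occurrences
"black black": 5 occurrences

"black black" (5 vs 4)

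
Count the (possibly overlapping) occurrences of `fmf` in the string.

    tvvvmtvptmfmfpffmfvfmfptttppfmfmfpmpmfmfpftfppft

Sliding a length-3 window over the 48 characters (46 positions):
  position 11–13: fmf
  position 16–18: fmf
  position 20–22: fmf
  position 29–31: fmf
  position 31–33: fmf
  position 38–40: fmf

6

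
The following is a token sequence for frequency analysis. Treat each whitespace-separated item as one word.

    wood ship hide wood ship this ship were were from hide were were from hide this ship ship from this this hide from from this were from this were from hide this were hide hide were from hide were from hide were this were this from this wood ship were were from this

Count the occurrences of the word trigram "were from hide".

5

Scanning the 51 overlapping trigram windows for "were from hide":
  position 9–11: were from hide
  position 13–15: were from hide
  position 29–31: were from hide
  position 36–38: were from hide
  position 39–41: were from hide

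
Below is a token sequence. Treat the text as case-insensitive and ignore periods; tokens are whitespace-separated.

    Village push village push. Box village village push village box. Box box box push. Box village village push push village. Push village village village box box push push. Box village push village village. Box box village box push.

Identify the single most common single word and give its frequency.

Unigram frequencies (highest first):
  village: 15
  box: 12
  push: 11

"village", 15 times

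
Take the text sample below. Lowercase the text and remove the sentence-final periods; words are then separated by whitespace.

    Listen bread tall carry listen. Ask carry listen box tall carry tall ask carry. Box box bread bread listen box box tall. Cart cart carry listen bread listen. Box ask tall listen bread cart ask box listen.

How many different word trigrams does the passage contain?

34

37 tokens → 35 trigram windows in total.
Repeated trigrams (each contributes count−1 duplicates):
  bread listen box: 2
1 duplicate windows → 35 − 1 = 34 distinct.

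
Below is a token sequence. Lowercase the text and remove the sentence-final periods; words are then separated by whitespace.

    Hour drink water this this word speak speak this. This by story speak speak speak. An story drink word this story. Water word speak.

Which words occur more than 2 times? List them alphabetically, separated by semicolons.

Unigram counts meeting the condition (more than 2 times):
  speak: 6
  story: 3
  this: 5
  word: 3

speak; story; this; word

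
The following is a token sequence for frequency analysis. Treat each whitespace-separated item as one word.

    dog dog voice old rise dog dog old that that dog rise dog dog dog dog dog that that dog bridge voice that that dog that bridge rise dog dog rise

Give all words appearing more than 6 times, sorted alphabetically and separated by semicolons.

Unigram counts meeting the condition (more than 6 times):
  dog: 14
  that: 7

dog; that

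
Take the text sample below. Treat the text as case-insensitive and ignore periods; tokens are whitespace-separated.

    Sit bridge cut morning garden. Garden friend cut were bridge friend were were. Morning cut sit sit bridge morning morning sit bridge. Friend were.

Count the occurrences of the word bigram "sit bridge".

3

Scanning the 23 overlapping bigram windows for "sit bridge":
  position 1–2: sit bridge
  position 17–18: sit bridge
  position 21–22: sit bridge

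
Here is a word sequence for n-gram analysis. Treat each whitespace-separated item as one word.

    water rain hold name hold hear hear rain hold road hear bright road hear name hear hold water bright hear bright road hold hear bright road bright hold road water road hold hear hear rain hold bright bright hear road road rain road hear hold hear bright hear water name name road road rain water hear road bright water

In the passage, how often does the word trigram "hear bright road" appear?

Scanning the 57 overlapping trigram windows for "hear bright road":
  position 11–13: hear bright road
  position 20–22: hear bright road
  position 24–26: hear bright road

3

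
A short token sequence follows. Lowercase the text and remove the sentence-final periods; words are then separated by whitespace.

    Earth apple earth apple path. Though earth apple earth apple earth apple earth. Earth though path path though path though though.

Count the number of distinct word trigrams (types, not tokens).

21 tokens → 19 trigram windows in total.
Repeated trigrams (each contributes count−1 duplicates):
  earth apple earth: 4
  apple earth apple: 3
5 duplicate windows → 19 − 5 = 14 distinct.

14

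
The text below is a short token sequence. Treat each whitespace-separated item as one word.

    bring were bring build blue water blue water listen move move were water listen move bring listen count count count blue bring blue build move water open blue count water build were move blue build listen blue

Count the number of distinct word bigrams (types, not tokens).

37 tokens → 36 bigram windows in total.
Repeated bigrams (each contributes count−1 duplicates):
  blue build: 2
  blue water: 2
  count count: 2
  listen move: 2
  water listen: 2
5 duplicate windows → 36 − 5 = 31 distinct.

31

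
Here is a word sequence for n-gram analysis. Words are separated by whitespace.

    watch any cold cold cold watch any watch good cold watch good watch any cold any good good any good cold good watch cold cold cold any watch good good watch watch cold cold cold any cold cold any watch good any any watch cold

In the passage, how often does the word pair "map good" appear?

0

Scanning the 44 overlapping bigram windows for "map good":
  (none found)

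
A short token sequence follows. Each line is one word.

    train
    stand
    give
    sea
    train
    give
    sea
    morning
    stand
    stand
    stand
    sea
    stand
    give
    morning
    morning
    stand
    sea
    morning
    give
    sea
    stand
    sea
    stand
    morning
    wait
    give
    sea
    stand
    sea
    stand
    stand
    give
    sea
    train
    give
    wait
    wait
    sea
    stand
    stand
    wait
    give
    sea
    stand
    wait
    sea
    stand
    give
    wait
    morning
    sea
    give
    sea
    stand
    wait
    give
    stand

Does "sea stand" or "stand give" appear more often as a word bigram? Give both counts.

"sea stand": 9 occurrences
"stand give": 4 occurrences

"sea stand" (9 vs 4)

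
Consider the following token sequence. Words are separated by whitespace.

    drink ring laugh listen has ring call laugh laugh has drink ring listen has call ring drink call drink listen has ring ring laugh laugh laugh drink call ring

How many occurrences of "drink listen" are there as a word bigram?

1

Scanning the 28 overlapping bigram windows for "drink listen":
  position 19–20: drink listen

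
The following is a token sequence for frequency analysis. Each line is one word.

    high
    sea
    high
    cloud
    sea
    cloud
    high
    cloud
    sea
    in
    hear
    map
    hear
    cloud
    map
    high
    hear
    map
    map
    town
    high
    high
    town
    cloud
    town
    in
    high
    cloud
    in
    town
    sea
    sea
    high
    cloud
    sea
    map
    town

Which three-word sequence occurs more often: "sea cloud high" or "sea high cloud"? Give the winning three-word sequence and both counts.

"sea cloud high": 1 occurrence
"sea high cloud": 2 occurrences

"sea high cloud" (2 vs 1)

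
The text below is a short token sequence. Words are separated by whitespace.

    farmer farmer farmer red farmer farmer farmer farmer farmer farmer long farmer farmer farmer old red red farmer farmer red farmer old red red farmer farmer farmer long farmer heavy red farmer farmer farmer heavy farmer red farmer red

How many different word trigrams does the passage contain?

19

39 tokens → 37 trigram windows in total.
Repeated trigrams (each contributes count−1 duplicates):
  farmer farmer farmer: 8
  red farmer farmer: 4
  farmer red farmer: 3
  farmer farmer long: 2
  farmer farmer red: 2
  farmer long farmer: 2
  farmer old red: 2
  old red red: 2
  … (1 more repeated)
18 duplicate windows → 37 − 18 = 19 distinct.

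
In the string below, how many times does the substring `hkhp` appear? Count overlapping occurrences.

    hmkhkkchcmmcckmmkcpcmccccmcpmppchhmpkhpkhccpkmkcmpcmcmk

Sliding a length-4 window over the 55 characters (52 positions):
  (no match at any position)

0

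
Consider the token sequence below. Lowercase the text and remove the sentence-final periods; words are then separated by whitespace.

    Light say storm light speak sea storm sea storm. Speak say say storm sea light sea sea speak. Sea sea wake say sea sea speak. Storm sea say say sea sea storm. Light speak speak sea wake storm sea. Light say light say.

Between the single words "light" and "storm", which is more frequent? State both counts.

"light": 6 occurrences
"storm": 7 occurrences

"storm" (7 vs 6)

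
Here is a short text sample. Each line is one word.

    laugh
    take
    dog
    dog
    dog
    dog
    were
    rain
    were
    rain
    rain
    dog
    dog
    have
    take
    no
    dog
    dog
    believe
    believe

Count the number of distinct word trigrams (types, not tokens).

20 tokens → 18 trigram windows in total.
Repeated trigrams (each contributes count−1 duplicates):
  dog dog dog: 2
1 duplicate windows → 18 − 1 = 17 distinct.

17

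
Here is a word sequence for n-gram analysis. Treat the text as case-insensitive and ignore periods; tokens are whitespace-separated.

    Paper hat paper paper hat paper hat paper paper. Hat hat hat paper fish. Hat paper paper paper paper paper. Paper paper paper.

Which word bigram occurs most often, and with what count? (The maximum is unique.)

"paper paper", 9 times

Bigram frequencies (highest first):
  paper paper: 9
  hat paper: 5
  paper hat: 4
  hat hat: 2
  paper fish: 1
  fish hat: 1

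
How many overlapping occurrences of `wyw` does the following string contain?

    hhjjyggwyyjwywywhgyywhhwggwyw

Sliding a length-3 window over the 29 characters (27 positions):
  position 12–14: wyw
  position 14–16: wyw
  position 27–29: wyw

3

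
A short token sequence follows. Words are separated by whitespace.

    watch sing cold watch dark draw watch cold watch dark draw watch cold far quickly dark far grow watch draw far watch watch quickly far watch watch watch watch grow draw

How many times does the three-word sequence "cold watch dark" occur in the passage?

2

Scanning the 29 overlapping trigram windows for "cold watch dark":
  position 3–5: cold watch dark
  position 8–10: cold watch dark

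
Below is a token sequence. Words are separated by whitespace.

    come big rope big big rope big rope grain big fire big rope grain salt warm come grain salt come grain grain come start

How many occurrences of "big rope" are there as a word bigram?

4

Scanning the 23 overlapping bigram windows for "big rope":
  position 2–3: big rope
  position 5–6: big rope
  position 7–8: big rope
  position 12–13: big rope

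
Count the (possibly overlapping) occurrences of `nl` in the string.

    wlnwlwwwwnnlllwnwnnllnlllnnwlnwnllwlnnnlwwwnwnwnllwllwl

Sliding a length-2 window over the 55 characters (54 positions):
  position 11–12: nl
  position 19–20: nl
  position 22–23: nl
  position 32–33: nl
  position 39–40: nl
  position 48–49: nl

6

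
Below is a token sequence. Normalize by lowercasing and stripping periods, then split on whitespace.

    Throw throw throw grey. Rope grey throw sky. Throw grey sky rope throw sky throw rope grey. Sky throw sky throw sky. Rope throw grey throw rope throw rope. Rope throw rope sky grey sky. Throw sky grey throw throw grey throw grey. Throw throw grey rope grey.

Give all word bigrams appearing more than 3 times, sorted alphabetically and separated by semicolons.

grey throw; rope throw; sky throw; throw grey; throw rope; throw sky; throw throw

Bigram counts meeting the condition (more than 3 times):
  grey throw: 5
  rope throw: 4
  sky throw: 5
  throw grey: 6
  throw rope: 4
  throw sky: 5
  throw throw: 4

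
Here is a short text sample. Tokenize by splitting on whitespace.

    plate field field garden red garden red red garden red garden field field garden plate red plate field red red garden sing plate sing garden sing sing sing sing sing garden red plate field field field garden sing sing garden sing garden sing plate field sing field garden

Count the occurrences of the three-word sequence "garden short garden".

0

Scanning the 46 overlapping trigram windows for "garden short garden":
  (none found)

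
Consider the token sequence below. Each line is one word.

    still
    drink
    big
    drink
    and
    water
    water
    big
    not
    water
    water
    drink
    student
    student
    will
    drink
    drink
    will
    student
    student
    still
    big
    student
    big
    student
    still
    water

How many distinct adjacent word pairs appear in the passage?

22

27 tokens → 26 bigram windows in total.
Repeated bigrams (each contributes count−1 duplicates):
  big student: 2
  student still: 2
  student student: 2
  water water: 2
4 duplicate windows → 26 − 4 = 22 distinct.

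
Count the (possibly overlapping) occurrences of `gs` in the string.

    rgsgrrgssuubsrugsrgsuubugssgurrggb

Sliding a length-2 window over the 34 characters (33 positions):
  position 2–3: gs
  position 7–8: gs
  position 16–17: gs
  position 19–20: gs
  position 25–26: gs

5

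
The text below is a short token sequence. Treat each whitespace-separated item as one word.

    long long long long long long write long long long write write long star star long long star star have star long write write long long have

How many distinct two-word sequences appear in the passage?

10

27 tokens → 26 bigram windows in total.
Repeated bigrams (each contributes count−1 duplicates):
  long long: 9
  long write: 3
  write long: 3
  long star: 2
  star long: 2
  star star: 2
  write write: 2
16 duplicate windows → 26 − 16 = 10 distinct.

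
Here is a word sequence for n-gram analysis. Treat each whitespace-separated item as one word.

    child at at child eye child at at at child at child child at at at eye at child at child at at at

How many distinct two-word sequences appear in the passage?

24 tokens → 23 bigram windows in total.
Repeated bigrams (each contributes count−1 duplicates):
  at at: 7
  child at: 6
  at child: 5
15 duplicate windows → 23 − 15 = 8 distinct.

8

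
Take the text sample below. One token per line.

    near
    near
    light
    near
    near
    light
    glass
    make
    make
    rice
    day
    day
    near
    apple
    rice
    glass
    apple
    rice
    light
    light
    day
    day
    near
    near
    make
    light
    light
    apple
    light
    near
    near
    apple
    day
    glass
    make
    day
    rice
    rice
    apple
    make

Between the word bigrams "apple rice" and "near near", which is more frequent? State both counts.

"apple rice": 2 occurrences
"near near": 4 occurrences

"near near" (4 vs 2)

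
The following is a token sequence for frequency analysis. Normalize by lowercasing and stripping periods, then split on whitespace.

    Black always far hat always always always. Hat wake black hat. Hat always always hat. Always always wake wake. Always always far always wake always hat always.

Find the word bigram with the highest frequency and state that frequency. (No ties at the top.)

"always always", 5 times

Bigram frequencies (highest first):
  always always: 5
  hat always: 4
  always hat: 3
  always far: 2
  always wake: 2
  wake always: 2
  … (8 more, each ≤ 1)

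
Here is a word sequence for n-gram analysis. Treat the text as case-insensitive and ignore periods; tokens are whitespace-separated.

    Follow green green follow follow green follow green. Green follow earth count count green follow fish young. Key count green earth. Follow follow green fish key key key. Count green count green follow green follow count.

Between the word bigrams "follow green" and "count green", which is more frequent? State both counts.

"follow green": 5 occurrences
"count green": 4 occurrences

"follow green" (5 vs 4)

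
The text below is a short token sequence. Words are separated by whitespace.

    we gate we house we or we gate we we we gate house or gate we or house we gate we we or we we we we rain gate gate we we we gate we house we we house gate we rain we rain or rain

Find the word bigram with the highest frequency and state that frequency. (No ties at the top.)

Bigram frequencies (highest first):
  we we: 9
  gate we: 7
  we gate: 5
  we house: 3
  house we: 3
  we or: 3
  … (12 more, each ≤ 3)

"we we", 9 times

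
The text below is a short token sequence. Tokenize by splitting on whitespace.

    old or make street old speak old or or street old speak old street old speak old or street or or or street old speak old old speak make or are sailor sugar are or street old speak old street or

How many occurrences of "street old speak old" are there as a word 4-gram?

5

Scanning the 38 overlapping 4-gram windows for "street old speak old":
  position 4–7: street old speak old
  position 10–13: street old speak old
  position 14–17: street old speak old
  position 23–26: street old speak old
  position 36–39: street old speak old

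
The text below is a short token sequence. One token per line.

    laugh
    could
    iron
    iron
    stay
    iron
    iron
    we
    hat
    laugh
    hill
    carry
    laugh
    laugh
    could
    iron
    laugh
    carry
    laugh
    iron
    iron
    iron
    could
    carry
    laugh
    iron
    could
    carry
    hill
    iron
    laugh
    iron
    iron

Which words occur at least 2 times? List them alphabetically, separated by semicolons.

carry; could; hill; iron; laugh

Unigram counts meeting the condition (at least 2 times):
  carry: 4
  could: 4
  hill: 2
  iron: 12
  laugh: 8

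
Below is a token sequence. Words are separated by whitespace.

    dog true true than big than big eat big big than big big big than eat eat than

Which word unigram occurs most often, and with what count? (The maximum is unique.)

Unigram frequencies (highest first):
  big: 7
  than: 5
  eat: 3
  true: 2
  dog: 1

"big", 7 times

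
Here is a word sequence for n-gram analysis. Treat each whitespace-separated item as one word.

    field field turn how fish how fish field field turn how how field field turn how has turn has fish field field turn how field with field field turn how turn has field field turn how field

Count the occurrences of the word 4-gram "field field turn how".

Scanning the 34 overlapping 4-gram windows for "field field turn how":
  position 1–4: field field turn how
  position 8–11: field field turn how
  position 13–16: field field turn how
  position 21–24: field field turn how
  position 27–30: field field turn how
  position 33–36: field field turn how

6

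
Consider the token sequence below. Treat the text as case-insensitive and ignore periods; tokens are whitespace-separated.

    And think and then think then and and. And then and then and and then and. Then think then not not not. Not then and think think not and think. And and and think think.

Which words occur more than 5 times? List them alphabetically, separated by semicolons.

and; then; think

Unigram counts meeting the condition (more than 5 times):
  and: 14
  then: 8
  think: 8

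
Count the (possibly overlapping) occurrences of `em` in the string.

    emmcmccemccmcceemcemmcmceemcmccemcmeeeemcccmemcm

8

Sliding a length-2 window over the 48 characters (47 positions):
  position 1–2: em
  position 8–9: em
  position 16–17: em
  position 19–20: em
  position 26–27: em
  position 32–33: em
  position 39–40: em
  position 45–46: em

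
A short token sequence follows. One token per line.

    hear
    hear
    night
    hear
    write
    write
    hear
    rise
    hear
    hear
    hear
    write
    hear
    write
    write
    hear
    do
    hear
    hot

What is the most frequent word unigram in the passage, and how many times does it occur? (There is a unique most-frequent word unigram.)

"hear", 10 times

Unigram frequencies (highest first):
  hear: 10
  write: 5
  night: 1
  rise: 1
  do: 1
  hot: 1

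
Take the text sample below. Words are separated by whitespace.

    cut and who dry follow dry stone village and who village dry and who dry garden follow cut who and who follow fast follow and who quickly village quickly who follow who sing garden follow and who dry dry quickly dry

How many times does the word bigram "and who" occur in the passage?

6

Scanning the 40 overlapping bigram windows for "and who":
  position 2–3: and who
  position 9–10: and who
  position 13–14: and who
  position 20–21: and who
  position 25–26: and who
  position 36–37: and who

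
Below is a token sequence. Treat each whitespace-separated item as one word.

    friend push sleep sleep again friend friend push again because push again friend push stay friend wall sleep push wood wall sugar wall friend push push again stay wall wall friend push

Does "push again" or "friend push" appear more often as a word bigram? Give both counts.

"friend push" (5 vs 3)

"push again": 3 occurrences
"friend push": 5 occurrences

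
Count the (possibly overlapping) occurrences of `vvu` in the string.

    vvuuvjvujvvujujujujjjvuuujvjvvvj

Sliding a length-3 window over the 32 characters (30 positions):
  position 1–3: vvu
  position 10–12: vvu

2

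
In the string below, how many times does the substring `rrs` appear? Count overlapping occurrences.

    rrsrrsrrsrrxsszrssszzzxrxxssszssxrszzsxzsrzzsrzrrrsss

Sliding a length-3 window over the 53 characters (51 positions):
  position 1–3: rrs
  position 4–6: rrs
  position 7–9: rrs
  position 49–51: rrs

4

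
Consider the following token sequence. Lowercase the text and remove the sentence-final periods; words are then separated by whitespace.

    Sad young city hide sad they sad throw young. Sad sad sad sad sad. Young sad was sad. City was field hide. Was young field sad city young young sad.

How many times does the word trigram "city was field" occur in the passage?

Scanning the 28 overlapping trigram windows for "city was field":
  position 19–21: city was field

1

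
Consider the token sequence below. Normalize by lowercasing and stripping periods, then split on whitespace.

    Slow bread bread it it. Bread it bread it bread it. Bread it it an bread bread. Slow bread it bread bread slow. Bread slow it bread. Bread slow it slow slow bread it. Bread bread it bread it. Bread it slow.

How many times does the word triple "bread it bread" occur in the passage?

7

Scanning the 40 overlapping trigram windows for "bread it bread":
  position 6–8: bread it bread
  position 8–10: bread it bread
  position 10–12: bread it bread
  position 19–21: bread it bread
  position 33–35: bread it bread
  position 36–38: bread it bread
  position 38–40: bread it bread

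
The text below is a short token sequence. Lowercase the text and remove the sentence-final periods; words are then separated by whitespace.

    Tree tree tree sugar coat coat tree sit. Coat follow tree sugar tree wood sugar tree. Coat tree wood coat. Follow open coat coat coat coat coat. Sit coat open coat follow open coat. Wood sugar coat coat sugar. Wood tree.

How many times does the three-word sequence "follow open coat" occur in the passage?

2

Scanning the 39 overlapping trigram windows for "follow open coat":
  position 21–23: follow open coat
  position 32–34: follow open coat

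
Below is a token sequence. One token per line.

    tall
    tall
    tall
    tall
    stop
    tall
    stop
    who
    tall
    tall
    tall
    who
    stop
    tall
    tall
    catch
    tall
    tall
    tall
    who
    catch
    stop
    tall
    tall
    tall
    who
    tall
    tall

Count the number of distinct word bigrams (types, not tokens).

28 tokens → 27 bigram windows in total.
Repeated bigrams (each contributes count−1 duplicates):
  tall tall: 11
  stop tall: 3
  tall who: 3
  tall stop: 2
  who tall: 2
16 duplicate windows → 27 − 16 = 11 distinct.

11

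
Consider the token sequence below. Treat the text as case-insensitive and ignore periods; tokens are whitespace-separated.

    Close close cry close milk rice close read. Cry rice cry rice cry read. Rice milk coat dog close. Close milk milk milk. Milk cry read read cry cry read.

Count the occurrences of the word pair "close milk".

Scanning the 29 overlapping bigram windows for "close milk":
  position 4–5: close milk
  position 20–21: close milk

2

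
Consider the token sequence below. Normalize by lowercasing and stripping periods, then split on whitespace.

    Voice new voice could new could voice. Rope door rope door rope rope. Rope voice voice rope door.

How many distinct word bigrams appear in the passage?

18 tokens → 17 bigram windows in total.
Repeated bigrams (each contributes count−1 duplicates):
  rope door: 3
  door rope: 2
  rope rope: 2
  voice rope: 2
5 duplicate windows → 17 − 5 = 12 distinct.

12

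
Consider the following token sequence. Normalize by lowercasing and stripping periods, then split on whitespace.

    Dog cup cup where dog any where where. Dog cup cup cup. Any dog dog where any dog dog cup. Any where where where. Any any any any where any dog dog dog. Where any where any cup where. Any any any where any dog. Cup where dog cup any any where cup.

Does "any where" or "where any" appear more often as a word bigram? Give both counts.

"any where": 6 occurrences
"where any": 7 occurrences

"where any" (7 vs 6)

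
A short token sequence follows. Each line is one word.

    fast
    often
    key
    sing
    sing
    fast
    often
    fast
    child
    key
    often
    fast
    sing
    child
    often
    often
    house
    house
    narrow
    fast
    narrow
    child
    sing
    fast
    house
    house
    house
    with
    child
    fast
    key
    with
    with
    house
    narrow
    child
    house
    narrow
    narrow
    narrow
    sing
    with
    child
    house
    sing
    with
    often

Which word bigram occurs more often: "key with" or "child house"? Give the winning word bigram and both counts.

"key with": 1 occurrence
"child house": 2 occurrences

"child house" (2 vs 1)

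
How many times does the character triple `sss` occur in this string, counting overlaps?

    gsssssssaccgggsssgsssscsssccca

9

Sliding a length-3 window over the 30 characters (28 positions):
  position 2–4: sss
  position 3–5: sss
  position 4–6: sss
  position 5–7: sss
  position 6–8: sss
  position 15–17: sss
  position 19–21: sss
  position 20–22: sss
  position 24–26: sss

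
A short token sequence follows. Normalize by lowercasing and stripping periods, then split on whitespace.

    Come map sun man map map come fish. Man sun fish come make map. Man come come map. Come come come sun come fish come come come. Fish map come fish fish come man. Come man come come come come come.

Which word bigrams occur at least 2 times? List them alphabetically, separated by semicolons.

come come; come fish; come man; come map; fish come; man come; map come

Bigram counts meeting the condition (at least 2 times):
  come come: 9
  come fish: 4
  come man: 2
  come map: 2
  fish come: 3
  man come: 3
  map come: 3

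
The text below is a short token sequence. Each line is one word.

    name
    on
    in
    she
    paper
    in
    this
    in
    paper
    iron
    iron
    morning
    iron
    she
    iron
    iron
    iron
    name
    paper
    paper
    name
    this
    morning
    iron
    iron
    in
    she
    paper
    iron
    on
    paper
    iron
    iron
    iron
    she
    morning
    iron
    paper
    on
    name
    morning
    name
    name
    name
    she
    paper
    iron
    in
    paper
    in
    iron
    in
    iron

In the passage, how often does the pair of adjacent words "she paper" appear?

3

Scanning the 52 overlapping bigram windows for "she paper":
  position 4–5: she paper
  position 27–28: she paper
  position 45–46: she paper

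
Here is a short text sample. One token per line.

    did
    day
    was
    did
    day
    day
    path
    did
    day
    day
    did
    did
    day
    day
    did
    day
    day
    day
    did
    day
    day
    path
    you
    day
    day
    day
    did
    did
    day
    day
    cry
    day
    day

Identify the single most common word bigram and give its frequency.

Bigram frequencies (highest first):
  day day: 10
  did day: 7
  day did: 4
  day path: 2
  did did: 2
  day was: 1
  … (6 more, each ≤ 1)

"day day", 10 times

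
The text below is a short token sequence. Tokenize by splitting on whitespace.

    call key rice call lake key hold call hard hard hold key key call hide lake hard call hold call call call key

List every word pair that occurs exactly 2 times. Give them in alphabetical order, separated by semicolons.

call call; call key; hold call

Bigram counts meeting the condition (exactly 2 times):
  call call: 2
  call key: 2
  hold call: 2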